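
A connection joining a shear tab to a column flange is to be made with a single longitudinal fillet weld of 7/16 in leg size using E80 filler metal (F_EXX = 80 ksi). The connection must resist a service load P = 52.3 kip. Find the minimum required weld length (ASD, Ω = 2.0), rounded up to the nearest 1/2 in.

Throat t_e = 0.707 × 0.4375 = 0.3093 in.
r_n/Ω = (0.6 × 80 × 0.3093) / 2.0 = 7.423 kip/in.
L_req = P / (r_n/Ω) = 52.3 / 7.423 = 7.045 in total.
Round up → use L = 7.5 in.

L = 7.5 in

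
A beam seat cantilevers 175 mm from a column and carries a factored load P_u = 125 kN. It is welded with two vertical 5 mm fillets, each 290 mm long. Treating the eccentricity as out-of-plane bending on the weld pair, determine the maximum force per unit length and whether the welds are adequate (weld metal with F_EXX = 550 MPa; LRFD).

L_w = 2 × 290 = 580 mm; section modulus (unit throat) S = 2 × L²/6 = 28030 mm².
Direct shear f_v = P/L_w = 125×10³/580 = 215.5 N/mm.
Moment M = P × e = 125×10³ × 175 = 21875000 N·mm; bending f_b = M/S = 780.3 N/mm.
f_max = √(f_v² + f_b²) = √(215.5² + 780.3²) = 809.5 N/mm.
φr_n = 0.75 × 0.6 × 550 × (0.707 × 5) = 874.9 N/mm → adequate.

f_max ≈ 810 N/mm; adequate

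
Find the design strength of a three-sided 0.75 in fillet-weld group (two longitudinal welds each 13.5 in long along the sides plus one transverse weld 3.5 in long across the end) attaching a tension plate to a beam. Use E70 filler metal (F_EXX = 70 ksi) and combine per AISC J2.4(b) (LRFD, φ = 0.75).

φR_n ≈ 509 kips

t_e = 0.707 × 0.75 = 0.5302 in.
R_nwl = 0.6 × 70 × 0.5302 × 27 = 601.3 kips (longitudinal, 2 welds).
R_nwt = 0.6 × 70 × 0.5302 × 3.5 = 77.95 kips (transverse, base value).
(i) R_nwl + R_nwt = 679.3 kips; (ii) 0.85 R_nwl + 1.5 R_nwt = 628 kips.
R_n = max = 679.3 kips [governs: (i)]; φR_n = 509.4 kips.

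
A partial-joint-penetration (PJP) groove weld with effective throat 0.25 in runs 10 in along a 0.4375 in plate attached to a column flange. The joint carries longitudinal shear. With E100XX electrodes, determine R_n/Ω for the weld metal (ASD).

E100XX → F_EXX = 100 ksi.
Effective throat (given) t_e = 0.25 in.
A_we = 0.25 × 10 = 2.5 in².
F_nw = 0.6 F_EXX = 60 ksi.
R_n/Ω = (60 × 2.5) / 2.0 = 75 kips.

R_n/Ω ≈ 75 kips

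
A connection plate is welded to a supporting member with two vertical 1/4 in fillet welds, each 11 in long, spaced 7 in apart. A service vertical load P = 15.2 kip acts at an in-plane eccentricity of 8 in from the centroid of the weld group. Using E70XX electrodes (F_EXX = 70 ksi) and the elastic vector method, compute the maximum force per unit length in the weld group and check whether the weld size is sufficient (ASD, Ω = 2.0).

f_max ≈ 2.07 kip/in; adequate

Total weld length L_w = 22 in. Treat welds as unit-width lines.
Polar moment about centroid: J = 2[d³/12 + d(b/2)²] = 2[11³/12 + 11×3.5²] = 491.3 in³.
Direct shear f_v = P/L_w = 15.2 / 22 = 0.6909 kip/in (vertical).
Torsion M = P·e = 15.2 × 8 = 121.6 kip·in.
Critical point at (x, y) = (3.5, 5.5) from centroid. f_tx = M·y/J = 1.361 kip/in; f_ty = M·x/J = 0.8662 kip/in.
Resultant f_max = √[f_tx² + (f_v + f_ty)²] = √[1.361² + (0.6909 + 0.8662)²] = 2.068 kip/in.
Capacity per unit length: r_n/Ω = (1/2.0) × 0.6 × 70 × (0.707 × 0.25) = 3.712 kip/in.
2.068 ≤ 3.712 → adequate.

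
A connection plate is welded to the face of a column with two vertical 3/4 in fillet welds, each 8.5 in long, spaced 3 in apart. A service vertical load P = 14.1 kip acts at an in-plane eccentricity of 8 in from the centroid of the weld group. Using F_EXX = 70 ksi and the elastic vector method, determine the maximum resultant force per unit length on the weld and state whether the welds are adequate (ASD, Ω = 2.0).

f_max ≈ 3.97 kip/in; adequate

Total weld length L_w = 17 in. Treat welds as unit-width lines.
Polar moment about centroid: J = 2[d³/12 + d(b/2)²] = 2[8.5³/12 + 8.5×1.5²] = 140.6 in³.
Direct shear f_v = P/L_w = 14.1 / 17 = 0.8294 kip/in (vertical).
Torsion M = P·e = 14.1 × 8 = 112.8 kip·in.
Critical point at (x, y) = (1.5, 4.25) from centroid. f_tx = M·y/J = 3.41 kip/in; f_ty = M·x/J = 1.203 kip/in.
Resultant f_max = √[f_tx² + (f_v + f_ty)²] = √[3.41² + (0.8294 + 1.203)²] = 3.97 kip/in.
Capacity per unit length: r_n/Ω = (1/2.0) × 0.6 × 70 × (0.707 × 0.75) = 11.14 kip/in.
3.97 ≤ 11.14 → adequate.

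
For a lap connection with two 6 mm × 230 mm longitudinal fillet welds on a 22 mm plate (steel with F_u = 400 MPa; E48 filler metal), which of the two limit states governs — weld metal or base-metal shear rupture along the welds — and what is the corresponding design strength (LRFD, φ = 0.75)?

E48XX → F_EXX = 480 MPa.
t_e = 0.707 × 6 = 4.242 mm; L = 460 mm.
Weld metal: φR_n = 0.75 × 0.6 × 480 × 4.242 × 460 × 10⁻³ = 421.5 kN.
Base metal (shear rupture): φR_n = 0.75 × 0.6 × 400 × 22 × 460 × 10⁻³ = 1822 kN.
Governing: weld metal.

φR_n ≈ 421 kN (weld metal governs)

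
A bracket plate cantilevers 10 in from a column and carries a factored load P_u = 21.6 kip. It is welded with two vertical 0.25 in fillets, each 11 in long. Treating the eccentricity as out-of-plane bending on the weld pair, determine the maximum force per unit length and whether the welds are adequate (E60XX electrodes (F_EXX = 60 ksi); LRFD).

L_w = 2 × 11 = 22 in; section modulus (unit throat) S = 2 × L²/6 = 40.33 in².
Direct shear f_v = P/L_w = 21.6/22 = 0.9818 kip/in.
Moment M = P × e = 21.6 × 10 = 216 kip·in; bending f_b = M/S = 5.355 kip/in.
f_max = √(f_v² + f_b²) = √(0.9818² + 5.355²) = 5.445 kip/in.
φr_n = 0.75 × 0.6 × 60 × (0.707 × 0.25) = 4.772 kip/in → NOT adequate.

f_max ≈ 5.44 kip/in; NOT adequate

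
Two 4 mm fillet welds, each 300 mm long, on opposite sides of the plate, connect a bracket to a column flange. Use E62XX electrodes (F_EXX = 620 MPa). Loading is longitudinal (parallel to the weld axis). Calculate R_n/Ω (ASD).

R_n/Ω ≈ 316 kN

Effective throat t_e = 0.707 × 4 = 2.828 mm.
Total length L = 600 mm; A_we = 2.828 × 600 = 1697 mm².
F_nw = 0.6 F_EXX = 0.6 × 620 = 372 MPa.
R_n = 372 × 1697 × 10⁻³ = 631.2 kN; R_n/Ω = 631.2/2.0 = 315.6 kN.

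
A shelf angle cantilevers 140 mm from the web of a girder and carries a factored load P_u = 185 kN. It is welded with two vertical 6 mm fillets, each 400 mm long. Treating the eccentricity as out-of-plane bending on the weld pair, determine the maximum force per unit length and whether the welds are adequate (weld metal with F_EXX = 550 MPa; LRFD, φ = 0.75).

L_w = 2 × 400 = 800 mm; section modulus (unit throat) S = 2 × L²/6 = 53330 mm².
Direct shear f_v = P/L_w = 185×10³/800 = 231.2 N/mm.
Moment M = P × e = 185×10³ × 140 = 25900000 N·mm; bending f_b = M/S = 485.6 N/mm.
f_max = √(f_v² + f_b²) = √(231.2² + 485.6²) = 537.9 N/mm.
φr_n = 0.75 × 0.6 × 550 × (0.707 × 6) = 1050 N/mm → adequate.

f_max ≈ 538 N/mm; adequate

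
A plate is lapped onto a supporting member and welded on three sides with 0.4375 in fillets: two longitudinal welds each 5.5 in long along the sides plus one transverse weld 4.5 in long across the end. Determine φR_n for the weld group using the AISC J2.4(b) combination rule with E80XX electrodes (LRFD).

φR_n ≈ 179 kip

E80XX → F_EXX = 80 ksi.
t_e = 0.707 × 0.4375 = 0.3093 in.
R_nwl = 0.6 × 80 × 0.3093 × 11 = 163.3 kip (longitudinal, 2 welds).
R_nwt = 0.6 × 80 × 0.3093 × 4.5 = 66.81 kip (transverse, base value).
(i) R_nwl + R_nwt = 230.1 kip; (ii) 0.85 R_nwl + 1.5 R_nwt = 239 kip.
R_n = max = 239 kip [governs: (ii)]; φR_n = 179.3 kip.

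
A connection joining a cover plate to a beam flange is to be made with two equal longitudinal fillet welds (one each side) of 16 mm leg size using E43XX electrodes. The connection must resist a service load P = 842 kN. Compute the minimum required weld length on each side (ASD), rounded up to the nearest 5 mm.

L = 290 mm on each side

E43XX → F_EXX = 430 MPa.
Throat t_e = 0.707 × 16 = 11.31 mm.
r_n/Ω = (0.6 × 430 × 11.31) / 2.0 = 1459 N/mm = 1.459 kN/mm.
L_req = P / (r_n/Ω) = 842 / 1.459 = 577 mm total.
Per side: 577 / 2 = 288.5 mm.
Round up → use L = 290 mm on each side.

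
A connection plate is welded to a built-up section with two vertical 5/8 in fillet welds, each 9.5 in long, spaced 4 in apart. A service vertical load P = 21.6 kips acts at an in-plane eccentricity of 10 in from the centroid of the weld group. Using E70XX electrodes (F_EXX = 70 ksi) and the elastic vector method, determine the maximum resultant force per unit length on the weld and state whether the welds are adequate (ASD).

f_max ≈ 5.63 kip/in; adequate

Total weld length L_w = 19 in. Treat welds as unit-width lines.
Polar moment about centroid: J = 2[d³/12 + d(b/2)²] = 2[9.5³/12 + 9.5×2²] = 218.9 in³.
Direct shear f_v = P/L_w = 21.6 / 19 = 1.137 kip/in (vertical).
Torsion M = P·e = 21.6 × 10 = 216 kip·in.
Critical point at (x, y) = (2, 4.75) from centroid. f_tx = M·y/J = 4.687 kip/in; f_ty = M·x/J = 1.974 kip/in.
Resultant f_max = √[f_tx² + (f_v + f_ty)²] = √[4.687² + (1.137 + 1.974)²] = 5.625 kip/in.
Capacity per unit length: r_n/Ω = (1/2.0) × 0.6 × 70 × (0.707 × 0.625) = 9.279 kip/in.
5.625 ≤ 9.279 → adequate.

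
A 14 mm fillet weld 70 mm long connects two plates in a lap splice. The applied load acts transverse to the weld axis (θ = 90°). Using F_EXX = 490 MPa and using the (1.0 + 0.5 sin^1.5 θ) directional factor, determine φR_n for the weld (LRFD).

t_e = 0.707 × 14 = 9.898 mm; A_we = 9.898 × 70 = 692.9 mm².
Directional factor: 1.0 + 0.5 sin^1.5(90°) = 1.5.
F_nw = 0.6 × 490 × 1.5 = 441 MPa.
φR_n = 0.75 × 441 × 692.9 × 10⁻³ = 229.2 kN.

φR_n ≈ 229 kN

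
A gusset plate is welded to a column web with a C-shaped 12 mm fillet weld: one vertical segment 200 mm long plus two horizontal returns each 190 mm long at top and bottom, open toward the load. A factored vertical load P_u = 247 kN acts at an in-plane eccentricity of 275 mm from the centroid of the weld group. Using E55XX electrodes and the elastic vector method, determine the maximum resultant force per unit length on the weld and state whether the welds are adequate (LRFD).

E55XX → F_EXX = 550 MPa.
Total weld length L_w = 580 mm. Treat welds as unit-width lines.
Centroid: x̄ = 2×190×95 / 580 = 62.24 mm from the vertical weld.
Polar moment about centroid: J = I_x + I_y = [200³/12 + 2×190×100²] + [200×62.24² + 2(190³/12 + 190×32.76²)] = 6792000 mm³.
Direct shear f_v = P/L_w = 247×10³ / 580 = 425.9 N/mm (vertical).
Torsion M = P·e = 247×10³ × 275 = 67925000 N·mm.
Critical point at (x, y) = (127.8, 100) from centroid. f_tx = M·y/J = 1000 N/mm; f_ty = M·x/J = 1278 N/mm.
Resultant f_max = √[f_tx² + (f_v + f_ty)²] = √[1000² + (425.9 + 1278)²] = 1975 N/mm.
Capacity per unit length: φr_n = 0.75 × 0.6 × 550 × (0.707 × 12) = 2100 N/mm.
1975 ≤ 2100 → adequate.

f_max ≈ 1980 N/mm; adequate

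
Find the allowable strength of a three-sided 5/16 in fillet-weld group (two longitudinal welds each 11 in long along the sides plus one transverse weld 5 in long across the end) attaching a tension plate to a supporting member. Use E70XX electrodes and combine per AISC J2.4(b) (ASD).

E70XX → F_EXX = 70 ksi.
t_e = 0.707 × 0.3125 = 0.2209 in.
R_nwl = 0.6 × 70 × 0.2209 × 22 = 204.1 kip (longitudinal, 2 welds).
R_nwt = 0.6 × 70 × 0.2209 × 5 = 46.4 kip (transverse, base value).
(i) R_nwl + R_nwt = 250.5 kip; (ii) 0.85 R_nwl + 1.5 R_nwt = 243.1 kip.
R_n = max = 250.5 kip [governs: (i)]; R_n/Ω = 125.3 kip.

R_n/Ω ≈ 125 kip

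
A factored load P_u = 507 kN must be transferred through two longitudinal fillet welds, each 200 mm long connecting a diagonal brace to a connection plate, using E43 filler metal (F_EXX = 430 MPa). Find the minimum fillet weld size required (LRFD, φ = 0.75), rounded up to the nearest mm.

w = 10 mm

Total weld length L = 400 mm.
Required throat t_e = P_u / (φ × 0.6 F_EXX × L) = 507 / (0.75 × 0.6 × 430 × 400 × 10⁻³) = 6.55 mm.
Required leg w = t_e / 0.707 = 9.265 mm → use 10 mm.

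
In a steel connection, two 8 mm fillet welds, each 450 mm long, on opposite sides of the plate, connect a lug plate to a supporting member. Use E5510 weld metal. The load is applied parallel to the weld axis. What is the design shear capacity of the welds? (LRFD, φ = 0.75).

φR_n ≈ 1260 kN

E55XX → F_EXX = 550 MPa.
Effective throat t_e = 0.707 × 8 = 5.656 mm.
Total length L = 900 mm; A_we = 5.656 × 900 = 5090 mm².
F_nw = 0.6 F_EXX = 0.6 × 550 = 330 MPa.
φR_n = 0.75 × 330 × 5090 × 10⁻³ = 1260 kN.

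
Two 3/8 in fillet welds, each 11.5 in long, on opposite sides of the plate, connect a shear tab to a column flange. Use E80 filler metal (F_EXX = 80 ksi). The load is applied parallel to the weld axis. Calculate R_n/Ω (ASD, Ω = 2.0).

R_n/Ω ≈ 146 kips

Effective throat t_e = 0.707 × 0.375 = 0.2651 in.
Total length L = 23 in; A_we = 0.2651 × 23 = 6.098 in².
F_nw = 0.6 F_EXX = 0.6 × 80 = 48 ksi.
R_n = 48 × 6.098 = 292.7 kips; R_n/Ω = 292.7/2.0 = 146.3 kips.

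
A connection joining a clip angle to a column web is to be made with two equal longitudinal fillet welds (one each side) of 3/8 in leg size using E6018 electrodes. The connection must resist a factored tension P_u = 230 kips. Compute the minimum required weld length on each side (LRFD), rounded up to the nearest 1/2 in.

E60XX → F_EXX = 60 ksi.
Throat t_e = 0.707 × 0.375 = 0.2651 in.
φr_n = 0.75 × 0.6 × 60 × 0.2651 = 7.158 kips/in.
L_req = P_u / φr_n = 230 / 7.158 = 32.13 in total.
Per side: 32.13 / 2 = 16.07 in.
Round up → use L = 16.5 in on each side.

L = 16.5 in on each side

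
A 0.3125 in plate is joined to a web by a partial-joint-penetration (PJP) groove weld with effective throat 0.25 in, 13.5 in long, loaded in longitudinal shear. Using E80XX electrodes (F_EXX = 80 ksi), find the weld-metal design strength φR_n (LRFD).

Effective throat (given) t_e = 0.25 in.
A_we = 0.25 × 13.5 = 3.375 in².
F_nw = 0.6 F_EXX = 48 ksi.
φR_n = 0.75 × 48 × 3.375 = 121.5 kips.

φR_n ≈ 122 kips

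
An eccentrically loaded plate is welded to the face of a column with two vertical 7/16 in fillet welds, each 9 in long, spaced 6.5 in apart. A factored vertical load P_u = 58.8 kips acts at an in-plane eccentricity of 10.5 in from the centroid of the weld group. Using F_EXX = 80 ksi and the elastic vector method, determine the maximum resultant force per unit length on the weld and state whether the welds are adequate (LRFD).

f_max ≈ 13.2 kip/in; NOT adequate

Total weld length L_w = 18 in. Treat welds as unit-width lines.
Polar moment about centroid: J = 2[d³/12 + d(b/2)²] = 2[9³/12 + 9×3.25²] = 311.6 in³.
Direct shear f_v = P/L_w = 58.8 / 18 = 3.267 kip/in (vertical).
Torsion M = P·e = 58.8 × 10.5 = 617.4 kip·in.
Critical point at (x, y) = (3.25, 4.5) from centroid. f_tx = M·y/J = 8.916 kip/in; f_ty = M·x/J = 6.439 kip/in.
Resultant f_max = √[f_tx² + (f_v + f_ty)²] = √[8.916² + (3.267 + 6.439)²] = 13.18 kip/in.
Capacity per unit length: φr_n = 0.75 × 0.6 × 80 × (0.707 × 0.4375) = 11.14 kip/in.
13.18 > 11.14 → NOT adequate.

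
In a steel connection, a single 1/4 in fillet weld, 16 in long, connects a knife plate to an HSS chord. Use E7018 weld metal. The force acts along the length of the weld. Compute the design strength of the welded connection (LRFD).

φR_n ≈ 89.1 kip

E70XX → F_EXX = 70 ksi.
Effective throat t_e = 0.707 × 0.25 = 0.1767 in.
Total length L = 16 in; A_we = 0.1767 × 16 = 2.828 in².
F_nw = 0.6 F_EXX = 0.6 × 70 = 42 ksi.
φR_n = 0.75 × 42 × 2.828 = 89.08 kip.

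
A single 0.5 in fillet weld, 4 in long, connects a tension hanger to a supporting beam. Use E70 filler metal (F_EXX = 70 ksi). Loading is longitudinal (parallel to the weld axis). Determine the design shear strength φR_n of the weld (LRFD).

φR_n ≈ 44.5 kips

Effective throat t_e = 0.707 × 0.5 = 0.3535 in.
Total length L = 4 in; A_we = 0.3535 × 4 = 1.414 in².
F_nw = 0.6 F_EXX = 0.6 × 70 = 42 ksi.
φR_n = 0.75 × 42 × 1.414 = 44.54 kips.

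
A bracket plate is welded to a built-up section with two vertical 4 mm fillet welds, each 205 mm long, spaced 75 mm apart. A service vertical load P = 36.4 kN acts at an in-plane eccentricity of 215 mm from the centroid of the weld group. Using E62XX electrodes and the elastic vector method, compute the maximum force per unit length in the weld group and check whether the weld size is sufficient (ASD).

E62XX → F_EXX = 620 MPa.
Total weld length L_w = 410 mm. Treat welds as unit-width lines.
Polar moment about centroid: J = 2[d³/12 + d(b/2)²] = 2[205³/12 + 205×37.5²] = 2012000 mm³.
Direct shear f_v = P/L_w = 36.4×10³ / 410 = 88.78 N/mm (vertical).
Torsion M = P·e = 36.4×10³ × 215 = 7826000 N·mm.
Critical point at (x, y) = (37.5, 102.5) from centroid. f_tx = M·y/J = 398.6 N/mm; f_ty = M·x/J = 145.8 N/mm.
Resultant f_max = √[f_tx² + (f_v + f_ty)²] = √[398.6² + (88.78 + 145.8)²] = 462.5 N/mm.
Capacity per unit length: r_n/Ω = (1/2.0) × 0.6 × 620 × (0.707 × 4) = 526 N/mm.
462.5 ≤ 526 → adequate.

f_max ≈ 463 N/mm; adequate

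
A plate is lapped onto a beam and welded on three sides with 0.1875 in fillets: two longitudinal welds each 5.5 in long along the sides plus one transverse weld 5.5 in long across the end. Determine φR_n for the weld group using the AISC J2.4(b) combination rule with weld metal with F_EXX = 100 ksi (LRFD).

t_e = 0.707 × 0.1875 = 0.1326 in.
R_nwl = 0.6 × 100 × 0.1326 × 11 = 87.49 kips (longitudinal, 2 welds).
R_nwt = 0.6 × 100 × 0.1326 × 5.5 = 43.75 kips (transverse, base value).
(i) R_nwl + R_nwt = 131.2 kips; (ii) 0.85 R_nwl + 1.5 R_nwt = 140 kips.
R_n = max = 140 kips [governs: (ii)]; φR_n = 105 kips.

φR_n ≈ 105 kips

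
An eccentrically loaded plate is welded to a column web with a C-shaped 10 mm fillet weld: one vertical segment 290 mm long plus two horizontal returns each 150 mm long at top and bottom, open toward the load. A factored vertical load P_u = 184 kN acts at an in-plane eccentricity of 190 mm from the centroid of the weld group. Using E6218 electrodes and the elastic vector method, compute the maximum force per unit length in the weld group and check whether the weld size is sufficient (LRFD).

f_max ≈ 884 N/mm; adequate

E62XX → F_EXX = 620 MPa.
Total weld length L_w = 590 mm. Treat welds as unit-width lines.
Centroid: x̄ = 2×150×75 / 590 = 38.14 mm from the vertical weld.
Polar moment about centroid: J = I_x + I_y = [290³/12 + 2×150×145²] + [290×38.14² + 2(150³/12 + 150×36.86²)] = 9732000 mm³.
Direct shear f_v = P/L_w = 184×10³ / 590 = 311.9 N/mm (vertical).
Torsion M = P·e = 184×10³ × 190 = 34960000 N·mm.
Critical point at (x, y) = (111.9, 145) from centroid. f_tx = M·y/J = 520.9 N/mm; f_ty = M·x/J = 401.9 N/mm.
Resultant f_max = √[f_tx² + (f_v + f_ty)²] = √[520.9² + (311.9 + 401.9)²] = 883.6 N/mm.
Capacity per unit length: φr_n = 0.75 × 0.6 × 620 × (0.707 × 10) = 1973 N/mm.
883.6 ≤ 1973 → adequate.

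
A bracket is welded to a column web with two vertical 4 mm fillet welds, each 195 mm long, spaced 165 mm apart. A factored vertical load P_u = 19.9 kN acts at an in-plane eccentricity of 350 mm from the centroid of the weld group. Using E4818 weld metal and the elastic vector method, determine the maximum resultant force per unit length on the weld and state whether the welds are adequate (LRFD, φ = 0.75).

f_max ≈ 265 N/mm; adequate

E48XX → F_EXX = 480 MPa.
Total weld length L_w = 390 mm. Treat welds as unit-width lines.
Polar moment about centroid: J = 2[d³/12 + d(b/2)²] = 2[195³/12 + 195×82.5²] = 3890000 mm³.
Direct shear f_v = P/L_w = 19.9×10³ / 390 = 51.03 N/mm (vertical).
Torsion M = P·e = 19.9×10³ × 350 = 6965000 N·mm.
Critical point at (x, y) = (82.5, 97.5) from centroid. f_tx = M·y/J = 174.6 N/mm; f_ty = M·x/J = 147.7 N/mm.
Resultant f_max = √[f_tx² + (f_v + f_ty)²] = √[174.6² + (51.03 + 147.7)²] = 264.5 N/mm.
Capacity per unit length: φr_n = 0.75 × 0.6 × 480 × (0.707 × 4) = 610.8 N/mm.
264.5 ≤ 610.8 → adequate.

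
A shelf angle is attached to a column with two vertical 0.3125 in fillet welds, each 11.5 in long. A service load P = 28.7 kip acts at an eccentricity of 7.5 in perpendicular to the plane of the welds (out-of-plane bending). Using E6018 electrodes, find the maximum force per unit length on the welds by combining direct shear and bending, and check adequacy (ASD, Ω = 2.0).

f_max ≈ 5.04 kip/in; NOT adequate

E60XX → F_EXX = 60 ksi.
L_w = 2 × 11.5 = 23 in; section modulus (unit throat) S = 2 × L²/6 = 44.08 in².
Direct shear f_v = P/L_w = 28.7/23 = 1.248 kip/in.
Moment M = P × e = 28.7 × 7.5 = 215.25 kip·in; bending f_b = M/S = 4.883 kip/in.
f_max = √(f_v² + f_b²) = √(1.248² + 4.883²) = 5.04 kip/in.
r_n/Ω = (1/2.0) × 0.6 × 60 × (0.707 × 0.3125) = 3.977 kip/in → NOT adequate.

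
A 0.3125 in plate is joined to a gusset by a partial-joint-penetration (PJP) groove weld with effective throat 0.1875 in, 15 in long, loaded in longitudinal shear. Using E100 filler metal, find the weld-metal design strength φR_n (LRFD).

E100XX → F_EXX = 100 ksi.
Effective throat (given) t_e = 0.1875 in.
A_we = 0.1875 × 15 = 2.812 in².
F_nw = 0.6 F_EXX = 60 ksi.
φR_n = 0.75 × 60 × 2.812 = 126.6 kips.

φR_n ≈ 127 kips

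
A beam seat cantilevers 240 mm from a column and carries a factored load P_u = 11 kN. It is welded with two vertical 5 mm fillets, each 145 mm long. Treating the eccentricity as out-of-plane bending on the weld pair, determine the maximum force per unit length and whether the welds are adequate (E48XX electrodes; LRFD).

E48XX → F_EXX = 480 MPa.
L_w = 2 × 145 = 290 mm; section modulus (unit throat) S = 2 × L²/6 = 7008 mm².
Direct shear f_v = P/L_w = 11×10³/290 = 37.93 N/mm.
Moment M = P × e = 11×10³ × 240 = 2640000 N·mm; bending f_b = M/S = 376.7 N/mm.
f_max = √(f_v² + f_b²) = √(37.93² + 376.7²) = 378.6 N/mm.
φr_n = 0.75 × 0.6 × 480 × (0.707 × 5) = 763.6 N/mm → adequate.

f_max ≈ 379 N/mm; adequate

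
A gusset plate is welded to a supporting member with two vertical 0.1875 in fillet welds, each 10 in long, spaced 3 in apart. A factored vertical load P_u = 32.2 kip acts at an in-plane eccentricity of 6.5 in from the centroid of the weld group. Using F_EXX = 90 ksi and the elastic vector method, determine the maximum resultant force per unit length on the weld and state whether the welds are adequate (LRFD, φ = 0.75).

f_max ≈ 5.83 kip/in; NOT adequate

Total weld length L_w = 20 in. Treat welds as unit-width lines.
Polar moment about centroid: J = 2[d³/12 + d(b/2)²] = 2[10³/12 + 10×1.5²] = 211.7 in³.
Direct shear f_v = P/L_w = 32.2 / 20 = 1.61 kip/in (vertical).
Torsion M = P·e = 32.2 × 6.5 = 209.3 kip·in.
Critical point at (x, y) = (1.5, 5) from centroid. f_tx = M·y/J = 4.944 kip/in; f_ty = M·x/J = 1.483 kip/in.
Resultant f_max = √[f_tx² + (f_v + f_ty)²] = √[4.944² + (1.61 + 1.483)²] = 5.832 kip/in.
Capacity per unit length: φr_n = 0.75 × 0.6 × 90 × (0.707 × 0.1875) = 5.369 kip/in.
5.832 > 5.369 → NOT adequate.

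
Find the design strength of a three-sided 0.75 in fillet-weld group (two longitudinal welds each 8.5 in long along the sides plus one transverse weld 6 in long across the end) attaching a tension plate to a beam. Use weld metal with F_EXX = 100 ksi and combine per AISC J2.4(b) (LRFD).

φR_n ≈ 560 kip

t_e = 0.707 × 0.75 = 0.5302 in.
R_nwl = 0.6 × 100 × 0.5302 × 17 = 540.9 kip (longitudinal, 2 welds).
R_nwt = 0.6 × 100 × 0.5302 × 6 = 190.9 kip (transverse, base value).
(i) R_nwl + R_nwt = 731.7 kip; (ii) 0.85 R_nwl + 1.5 R_nwt = 746.1 kip.
R_n = max = 746.1 kip [governs: (ii)]; φR_n = 559.5 kip.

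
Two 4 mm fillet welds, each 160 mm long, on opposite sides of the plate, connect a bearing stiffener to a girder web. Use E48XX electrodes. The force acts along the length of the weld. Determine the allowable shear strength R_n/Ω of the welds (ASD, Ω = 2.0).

R_n/Ω ≈ 130 kN

E48XX → F_EXX = 480 MPa.
Effective throat t_e = 0.707 × 4 = 2.828 mm.
Total length L = 320 mm; A_we = 2.828 × 320 = 905 mm².
F_nw = 0.6 F_EXX = 0.6 × 480 = 288 MPa.
R_n = 288 × 905 × 10⁻³ = 260.6 kN; R_n/Ω = 260.6/2.0 = 130.3 kN.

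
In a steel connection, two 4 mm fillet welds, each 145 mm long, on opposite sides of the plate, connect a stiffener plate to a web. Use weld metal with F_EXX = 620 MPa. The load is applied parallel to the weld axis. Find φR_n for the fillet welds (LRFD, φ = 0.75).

Effective throat t_e = 0.707 × 4 = 2.828 mm.
Total length L = 290 mm; A_we = 2.828 × 290 = 820.1 mm².
F_nw = 0.6 F_EXX = 0.6 × 620 = 372 MPa.
φR_n = 0.75 × 372 × 820.1 × 10⁻³ = 228.8 kN.

φR_n ≈ 229 kN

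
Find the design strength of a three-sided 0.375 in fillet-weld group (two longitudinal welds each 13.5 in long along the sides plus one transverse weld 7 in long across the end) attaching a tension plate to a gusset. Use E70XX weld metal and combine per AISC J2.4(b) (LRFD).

φR_n ≈ 284 kip

E70XX → F_EXX = 70 ksi.
t_e = 0.707 × 0.375 = 0.2651 in.
R_nwl = 0.6 × 70 × 0.2651 × 27 = 300.7 kip (longitudinal, 2 welds).
R_nwt = 0.6 × 70 × 0.2651 × 7 = 77.95 kip (transverse, base value).
(i) R_nwl + R_nwt = 378.6 kip; (ii) 0.85 R_nwl + 1.5 R_nwt = 372.5 kip.
R_n = max = 378.6 kip [governs: (i)]; φR_n = 283.9 kip.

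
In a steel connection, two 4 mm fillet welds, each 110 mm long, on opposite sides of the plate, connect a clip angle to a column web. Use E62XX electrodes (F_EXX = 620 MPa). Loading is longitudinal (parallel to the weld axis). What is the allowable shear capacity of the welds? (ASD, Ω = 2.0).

R_n/Ω ≈ 116 kN

Effective throat t_e = 0.707 × 4 = 2.828 mm.
Total length L = 220 mm; A_we = 2.828 × 220 = 622.2 mm².
F_nw = 0.6 F_EXX = 0.6 × 620 = 372 MPa.
R_n = 372 × 622.2 × 10⁻³ = 231.4 kN; R_n/Ω = 231.4/2.0 = 115.7 kN.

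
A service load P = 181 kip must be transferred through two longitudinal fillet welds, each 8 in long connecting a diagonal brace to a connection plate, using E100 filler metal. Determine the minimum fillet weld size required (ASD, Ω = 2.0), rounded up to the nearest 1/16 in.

w = 9/16 in

E100XX → F_EXX = 100 ksi.
Total weld length L = 16 in.
Required throat t_e = P × Ω / (0.6 F_EXX × L) = 181 × 2.0 / (0.6 × 100 × 16) = 0.3771 in.
Required leg w = t_e / 0.707 = 0.5334 in → use 9/16 in.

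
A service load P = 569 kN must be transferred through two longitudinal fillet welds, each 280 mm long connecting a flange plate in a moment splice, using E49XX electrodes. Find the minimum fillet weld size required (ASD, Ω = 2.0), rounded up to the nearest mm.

E49XX → F_EXX = 490 MPa.
Total weld length L = 560 mm.
Required throat t_e = P × Ω / (0.6 F_EXX × L) = 569 × 2.0 / (0.6 × 490 × 560 × 10⁻³) = 6.912 mm.
Required leg w = t_e / 0.707 = 9.777 mm → use 10 mm.

w = 10 mm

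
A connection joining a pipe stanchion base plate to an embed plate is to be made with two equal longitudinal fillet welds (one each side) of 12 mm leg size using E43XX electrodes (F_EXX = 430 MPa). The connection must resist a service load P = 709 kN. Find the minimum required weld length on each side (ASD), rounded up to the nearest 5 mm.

L = 325 mm on each side

Throat t_e = 0.707 × 12 = 8.484 mm.
r_n/Ω = (0.6 × 430 × 8.484) / 2.0 = 1094 N/mm = 1.094 kN/mm.
L_req = P / (r_n/Ω) = 709 / 1.094 = 647.8 mm total.
Per side: 647.8 / 2 = 323.9 mm.
Round up → use L = 325 mm on each side.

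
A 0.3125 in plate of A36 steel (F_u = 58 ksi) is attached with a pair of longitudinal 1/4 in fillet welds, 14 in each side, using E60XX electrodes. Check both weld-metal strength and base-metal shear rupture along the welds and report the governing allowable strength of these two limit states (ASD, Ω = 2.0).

E60XX → F_EXX = 60 ksi.
t_e = 0.707 × 0.25 = 0.1767 in; L = 28 in.
Weld metal: R_n/Ω = (1/2.0) × 0.6 × 60 × 0.1767 × 28 = 89.08 kips.
Base metal (shear rupture): R_n/Ω = (1/2.0) × 0.6 × 58 × 0.3125 × 28 = 152.2 kips.
Governing: weld metal.

R_n/Ω ≈ 89.1 kips (weld metal governs)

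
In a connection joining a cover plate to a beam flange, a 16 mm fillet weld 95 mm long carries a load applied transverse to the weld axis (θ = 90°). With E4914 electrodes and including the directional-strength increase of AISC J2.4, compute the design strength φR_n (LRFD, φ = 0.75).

E49XX → F_EXX = 490 MPa.
t_e = 0.707 × 16 = 11.31 mm; A_we = 11.31 × 95 = 1075 mm².
Directional factor: 1.0 + 0.5 sin^1.5(90°) = 1.5.
F_nw = 0.6 × 490 × 1.5 = 441 MPa.
φR_n = 0.75 × 441 × 1075 × 10⁻³ = 355.4 kN.

φR_n ≈ 355 kN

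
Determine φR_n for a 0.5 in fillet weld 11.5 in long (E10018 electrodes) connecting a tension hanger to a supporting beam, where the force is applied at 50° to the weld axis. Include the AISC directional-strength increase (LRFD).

φR_n ≈ 244 kips

E100XX → F_EXX = 100 ksi.
t_e = 0.707 × 0.5 = 0.3535 in; A_we = 0.3535 × 11.5 = 4.065 in².
Directional factor: 1.0 + 0.5 sin^1.5(50°) = 1.335.
F_nw = 0.6 × 100 × 1.335 = 80.11 ksi.
φR_n = 0.75 × 80.11 × 4.065 = 244.3 kips.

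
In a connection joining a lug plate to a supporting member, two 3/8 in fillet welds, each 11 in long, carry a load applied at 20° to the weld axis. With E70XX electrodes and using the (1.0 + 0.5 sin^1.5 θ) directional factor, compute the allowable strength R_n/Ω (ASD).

R_n/Ω ≈ 135 kip

E70XX → F_EXX = 70 ksi.
t_e = 0.707 × 0.375 = 0.2651 in; A_we = 0.2651 × 22 = 5.833 in².
Directional factor: 1.0 + 0.5 sin^1.5(20°) = 1.1.
F_nw = 0.6 × 70 × 1.1 = 46.2 ksi.
R_n/Ω = (46.2 × 5.833) / 2.0 = 134.7 kip.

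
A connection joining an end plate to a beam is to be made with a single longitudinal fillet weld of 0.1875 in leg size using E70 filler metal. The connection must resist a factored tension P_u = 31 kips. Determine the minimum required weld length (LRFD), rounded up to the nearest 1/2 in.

L = 7.5 in

E70XX → F_EXX = 70 ksi.
Throat t_e = 0.707 × 0.1875 = 0.1326 in.
φr_n = 0.75 × 0.6 × 70 × 0.1326 = 4.176 kips/in.
L_req = P_u / φr_n = 31 / 4.176 = 7.424 in total.
Round up → use L = 7.5 in.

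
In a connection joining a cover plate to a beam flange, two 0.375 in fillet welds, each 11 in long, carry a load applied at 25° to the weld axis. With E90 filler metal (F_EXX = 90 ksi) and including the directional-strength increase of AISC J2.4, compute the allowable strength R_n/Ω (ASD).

R_n/Ω ≈ 179 kip

t_e = 0.707 × 0.375 = 0.2651 in; A_we = 0.2651 × 22 = 5.833 in².
Directional factor: 1.0 + 0.5 sin^1.5(25°) = 1.137.
F_nw = 0.6 × 90 × 1.137 = 61.42 ksi.
R_n/Ω = (61.42 × 5.833) / 2.0 = 179.1 kip.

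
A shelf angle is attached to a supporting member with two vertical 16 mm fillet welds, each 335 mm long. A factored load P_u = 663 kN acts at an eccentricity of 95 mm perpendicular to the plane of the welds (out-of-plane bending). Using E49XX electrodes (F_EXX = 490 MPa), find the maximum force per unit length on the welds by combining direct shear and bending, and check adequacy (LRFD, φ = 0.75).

L_w = 2 × 335 = 670 mm; section modulus (unit throat) S = 2 × L²/6 = 37410 mm².
Direct shear f_v = P/L_w = 663×10³/670 = 989.6 N/mm.
Moment M = P × e = 663×10³ × 95 = 62985000 N·mm; bending f_b = M/S = 1684 N/mm.
f_max = √(f_v² + f_b²) = √(989.6² + 1684²) = 1953 N/mm.
φr_n = 0.75 × 0.6 × 490 × (0.707 × 16) = 2494 N/mm → adequate.

f_max ≈ 1950 N/mm; adequate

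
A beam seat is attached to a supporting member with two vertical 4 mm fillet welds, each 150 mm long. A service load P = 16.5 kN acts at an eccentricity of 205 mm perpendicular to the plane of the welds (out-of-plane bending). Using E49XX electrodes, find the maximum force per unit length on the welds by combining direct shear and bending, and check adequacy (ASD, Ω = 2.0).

E49XX → F_EXX = 490 MPa.
L_w = 2 × 150 = 300 mm; section modulus (unit throat) S = 2 × L²/6 = 7500 mm².
Direct shear f_v = P/L_w = 16.5×10³/300 = 55 N/mm.
Moment M = P × e = 16.5×10³ × 205 = 3382500 N·mm; bending f_b = M/S = 451 N/mm.
f_max = √(f_v² + f_b²) = √(55² + 451²) = 454.3 N/mm.
r_n/Ω = (1/2.0) × 0.6 × 490 × (0.707 × 4) = 415.7 N/mm → NOT adequate.

f_max ≈ 454 N/mm; NOT adequate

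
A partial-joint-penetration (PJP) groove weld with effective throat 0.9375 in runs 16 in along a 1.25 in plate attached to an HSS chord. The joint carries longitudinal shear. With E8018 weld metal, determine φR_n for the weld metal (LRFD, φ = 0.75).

φR_n ≈ 540 kips

E80XX → F_EXX = 80 ksi.
Effective throat (given) t_e = 0.9375 in.
A_we = 0.9375 × 16 = 15 in².
F_nw = 0.6 F_EXX = 48 ksi.
φR_n = 0.75 × 48 × 15 = 540 kips.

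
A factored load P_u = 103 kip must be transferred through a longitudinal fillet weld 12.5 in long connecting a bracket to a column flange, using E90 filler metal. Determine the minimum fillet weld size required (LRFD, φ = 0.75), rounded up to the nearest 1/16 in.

w = 5/16 in

E90XX → F_EXX = 90 ksi.
Total weld length L = 12.5 in.
Required throat t_e = P_u / (φ × 0.6 F_EXX × L) = 103 / (0.75 × 0.6 × 90 × 12.5) = 0.2035 in.
Required leg w = t_e / 0.707 = 0.2878 in → use 5/16 in.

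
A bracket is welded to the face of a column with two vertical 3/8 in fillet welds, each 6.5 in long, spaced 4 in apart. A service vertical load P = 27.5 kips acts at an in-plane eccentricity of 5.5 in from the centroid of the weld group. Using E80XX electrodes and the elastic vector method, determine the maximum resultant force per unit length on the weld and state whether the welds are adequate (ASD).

f_max ≈ 7.24 kip/in; NOT adequate

E80XX → F_EXX = 80 ksi.
Total weld length L_w = 13 in. Treat welds as unit-width lines.
Polar moment about centroid: J = 2[d³/12 + d(b/2)²] = 2[6.5³/12 + 6.5×2²] = 97.77 in³.
Direct shear f_v = P/L_w = 27.5 / 13 = 2.115 kip/in (vertical).
Torsion M = P·e = 27.5 × 5.5 = 151.25 kip·in.
Critical point at (x, y) = (2, 3.25) from centroid. f_tx = M·y/J = 5.028 kip/in; f_ty = M·x/J = 3.094 kip/in.
Resultant f_max = √[f_tx² + (f_v + f_ty)²] = √[5.028² + (2.115 + 3.094)²] = 7.24 kip/in.
Capacity per unit length: r_n/Ω = (1/2.0) × 0.6 × 80 × (0.707 × 0.375) = 6.363 kip/in.
7.24 > 6.363 → NOT adequate.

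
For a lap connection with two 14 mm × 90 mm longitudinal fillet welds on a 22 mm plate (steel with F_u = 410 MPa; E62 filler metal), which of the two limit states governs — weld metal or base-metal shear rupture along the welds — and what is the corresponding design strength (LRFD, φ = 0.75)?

E62XX → F_EXX = 620 MPa.
t_e = 0.707 × 14 = 9.898 mm; L = 180 mm.
Weld metal: φR_n = 0.75 × 0.6 × 620 × 9.898 × 180 × 10⁻³ = 497.1 kN.
Base metal (shear rupture): φR_n = 0.75 × 0.6 × 410 × 22 × 180 × 10⁻³ = 730.6 kN.
Governing: weld metal.

φR_n ≈ 497 kN (weld metal governs)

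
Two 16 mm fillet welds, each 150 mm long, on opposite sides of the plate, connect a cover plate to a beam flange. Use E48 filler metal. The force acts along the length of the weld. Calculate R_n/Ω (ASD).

E48XX → F_EXX = 480 MPa.
Effective throat t_e = 0.707 × 16 = 11.31 mm.
Total length L = 300 mm; A_we = 11.31 × 300 = 3394 mm².
F_nw = 0.6 F_EXX = 0.6 × 480 = 288 MPa.
R_n = 288 × 3394 × 10⁻³ = 977.4 kN; R_n/Ω = 977.4/2.0 = 488.7 kN.

R_n/Ω ≈ 489 kN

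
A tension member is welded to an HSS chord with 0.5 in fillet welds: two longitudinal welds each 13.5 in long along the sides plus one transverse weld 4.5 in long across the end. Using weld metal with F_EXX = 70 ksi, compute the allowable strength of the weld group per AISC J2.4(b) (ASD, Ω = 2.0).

t_e = 0.707 × 0.5 = 0.3535 in.
R_nwl = 0.6 × 70 × 0.3535 × 27 = 400.9 kip (longitudinal, 2 welds).
R_nwt = 0.6 × 70 × 0.3535 × 4.5 = 66.81 kip (transverse, base value).
(i) R_nwl + R_nwt = 467.7 kip; (ii) 0.85 R_nwl + 1.5 R_nwt = 441 kip.
R_n = max = 467.7 kip [governs: (i)]; R_n/Ω = 233.8 kip.

R_n/Ω ≈ 234 kip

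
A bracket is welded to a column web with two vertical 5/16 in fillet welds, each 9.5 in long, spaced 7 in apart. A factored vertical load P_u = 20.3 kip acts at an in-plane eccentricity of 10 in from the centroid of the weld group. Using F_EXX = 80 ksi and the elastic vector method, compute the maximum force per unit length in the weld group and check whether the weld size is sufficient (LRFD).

f_max ≈ 3.92 kip/in; adequate

Total weld length L_w = 19 in. Treat welds as unit-width lines.
Polar moment about centroid: J = 2[d³/12 + d(b/2)²] = 2[9.5³/12 + 9.5×3.5²] = 375.6 in³.
Direct shear f_v = P/L_w = 20.3 / 19 = 1.068 kip/in (vertical).
Torsion M = P·e = 20.3 × 10 = 203 kip·in.
Critical point at (x, y) = (3.5, 4.75) from centroid. f_tx = M·y/J = 2.567 kip/in; f_ty = M·x/J = 1.891 kip/in.
Resultant f_max = √[f_tx² + (f_v + f_ty)²] = √[2.567² + (1.068 + 1.891)²] = 3.918 kip/in.
Capacity per unit length: φr_n = 0.75 × 0.6 × 80 × (0.707 × 0.3125) = 7.954 kip/in.
3.918 ≤ 7.954 → adequate.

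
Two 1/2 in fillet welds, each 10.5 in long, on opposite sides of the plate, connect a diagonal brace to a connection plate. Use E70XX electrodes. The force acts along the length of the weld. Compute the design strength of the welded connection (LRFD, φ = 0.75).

E70XX → F_EXX = 70 ksi.
Effective throat t_e = 0.707 × 0.5 = 0.3535 in.
Total length L = 21 in; A_we = 0.3535 × 21 = 7.423 in².
F_nw = 0.6 F_EXX = 0.6 × 70 = 42 ksi.
φR_n = 0.75 × 42 × 7.423 = 233.8 kip.

φR_n ≈ 234 kip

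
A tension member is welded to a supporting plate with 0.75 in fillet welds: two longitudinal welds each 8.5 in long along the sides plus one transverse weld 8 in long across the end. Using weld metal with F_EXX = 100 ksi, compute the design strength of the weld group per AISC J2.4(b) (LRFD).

t_e = 0.707 × 0.75 = 0.5302 in.
R_nwl = 0.6 × 100 × 0.5302 × 17 = 540.9 kips (longitudinal, 2 welds).
R_nwt = 0.6 × 100 × 0.5302 × 8 = 254.5 kips (transverse, base value).
(i) R_nwl + R_nwt = 795.4 kips; (ii) 0.85 R_nwl + 1.5 R_nwt = 841.5 kips.
R_n = max = 841.5 kips [governs: (ii)]; φR_n = 631.1 kips.

φR_n ≈ 631 kips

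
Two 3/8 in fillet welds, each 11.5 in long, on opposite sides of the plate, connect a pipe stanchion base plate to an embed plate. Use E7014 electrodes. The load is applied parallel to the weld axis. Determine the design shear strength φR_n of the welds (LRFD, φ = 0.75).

E70XX → F_EXX = 70 ksi.
Effective throat t_e = 0.707 × 0.375 = 0.2651 in.
Total length L = 23 in; A_we = 0.2651 × 23 = 6.098 in².
F_nw = 0.6 F_EXX = 0.6 × 70 = 42 ksi.
φR_n = 0.75 × 42 × 6.098 = 192.1 kips.

φR_n ≈ 192 kips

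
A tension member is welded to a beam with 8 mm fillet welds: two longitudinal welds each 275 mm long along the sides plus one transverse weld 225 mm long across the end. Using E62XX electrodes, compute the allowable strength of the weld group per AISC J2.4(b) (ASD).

R_n/Ω ≈ 847 kN

E62XX → F_EXX = 620 MPa.
t_e = 0.707 × 8 = 5.656 mm.
R_nwl = 0.6 × 620 × 5.656 × 550 × 10⁻³ = 1157 kN (longitudinal, 2 welds).
R_nwt = 0.6 × 620 × 5.656 × 225 × 10⁻³ = 473.4 kN (transverse, base value).
(i) R_nwl + R_nwt = 1631 kN; (ii) 0.85 R_nwl + 1.5 R_nwt = 1694 kN.
R_n = max = 1694 kN [governs: (ii)]; R_n/Ω = 846.9 kN.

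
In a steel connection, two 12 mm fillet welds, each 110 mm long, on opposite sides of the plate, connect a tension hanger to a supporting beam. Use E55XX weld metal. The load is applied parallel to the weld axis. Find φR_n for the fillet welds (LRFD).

E55XX → F_EXX = 550 MPa.
Effective throat t_e = 0.707 × 12 = 8.484 mm.
Total length L = 220 mm; A_we = 8.484 × 220 = 1866 mm².
F_nw = 0.6 F_EXX = 0.6 × 550 = 330 MPa.
φR_n = 0.75 × 330 × 1866 × 10⁻³ = 462 kN.

φR_n ≈ 462 kN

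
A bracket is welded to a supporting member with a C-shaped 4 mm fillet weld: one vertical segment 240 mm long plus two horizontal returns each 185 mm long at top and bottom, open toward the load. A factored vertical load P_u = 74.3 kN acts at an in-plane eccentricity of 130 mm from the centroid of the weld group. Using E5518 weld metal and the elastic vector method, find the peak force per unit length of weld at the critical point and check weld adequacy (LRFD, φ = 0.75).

E55XX → F_EXX = 550 MPa.
Total weld length L_w = 610 mm. Treat welds as unit-width lines.
Centroid: x̄ = 2×185×92.5 / 610 = 56.11 mm from the vertical weld.
Polar moment about centroid: J = I_x + I_y = [240³/12 + 2×185×120²] + [240×56.11² + 2(185³/12 + 185×36.39²)] = 8781000 mm³.
Direct shear f_v = P/L_w = 74.3×10³ / 610 = 121.8 N/mm (vertical).
Torsion M = P·e = 74.3×10³ × 130 = 9659000 N·mm.
Critical point at (x, y) = (128.9, 120) from centroid. f_tx = M·y/J = 132 N/mm; f_ty = M·x/J = 141.8 N/mm.
Resultant f_max = √[f_tx² + (f_v + f_ty)²] = √[132² + (121.8 + 141.8)²] = 294.8 N/mm.
Capacity per unit length: φr_n = 0.75 × 0.6 × 550 × (0.707 × 4) = 699.9 N/mm.
294.8 ≤ 699.9 → adequate.

f_max ≈ 295 N/mm; adequate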